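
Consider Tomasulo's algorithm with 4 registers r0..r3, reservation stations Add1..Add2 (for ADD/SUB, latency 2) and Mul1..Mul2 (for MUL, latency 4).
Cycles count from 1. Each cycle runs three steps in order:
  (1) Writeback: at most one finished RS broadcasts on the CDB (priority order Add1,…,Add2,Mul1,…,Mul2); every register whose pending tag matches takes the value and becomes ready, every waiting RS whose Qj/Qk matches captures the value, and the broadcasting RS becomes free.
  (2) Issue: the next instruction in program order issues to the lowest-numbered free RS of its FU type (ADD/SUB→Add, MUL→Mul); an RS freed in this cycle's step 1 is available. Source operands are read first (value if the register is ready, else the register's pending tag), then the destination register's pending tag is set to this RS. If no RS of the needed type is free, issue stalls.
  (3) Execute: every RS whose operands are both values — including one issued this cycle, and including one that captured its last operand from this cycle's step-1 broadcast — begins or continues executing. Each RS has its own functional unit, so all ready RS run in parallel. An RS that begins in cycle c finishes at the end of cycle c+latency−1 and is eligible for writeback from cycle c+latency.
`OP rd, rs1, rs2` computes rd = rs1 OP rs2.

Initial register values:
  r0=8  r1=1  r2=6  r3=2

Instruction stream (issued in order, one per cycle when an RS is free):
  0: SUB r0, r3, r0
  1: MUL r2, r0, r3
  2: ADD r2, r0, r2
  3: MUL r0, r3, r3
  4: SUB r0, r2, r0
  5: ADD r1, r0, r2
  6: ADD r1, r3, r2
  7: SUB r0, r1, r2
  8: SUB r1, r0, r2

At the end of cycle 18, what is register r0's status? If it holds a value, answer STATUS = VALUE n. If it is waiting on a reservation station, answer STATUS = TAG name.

  c1: issue SUB r0<-Add1  regs: r0:Add1,r1:1,r2:6,r3:2
  c2: issue MUL r2<-Mul1  regs: r0:Add1,r1:1,r2:Mul1,r3:2
  c3: CDB Add1=-6; issue ADD r2<-Add1  regs: r0:-6,r1:1,r2:Add1,r3:2
  c4: issue MUL r0<-Mul2  regs: r0:Mul2,r1:1,r2:Add1,r3:2
  c5: issue SUB r0<-Add2  regs: r0:Add2,r1:1,r2:Add1,r3:2
  c6: stall  regs: r0:Add2,r1:1,r2:Add1,r3:2
  c7: CDB Mul1=-12; stall  regs: r0:Add2,r1:1,r2:Add1,r3:2
  c8: CDB Mul2=4; stall  regs: r0:Add2,r1:1,r2:Add1,r3:2
  c9: CDB Add1=-18; issue ADD r1<-Add1  regs: r0:Add2,r1:Add1,r2:-18,r3:2
  c10: stall  regs: r0:Add2,r1:Add1,r2:-18,r3:2
  c11: CDB Add2=-22; issue ADD r1<-Add2  regs: r0:-22,r1:Add2,r2:-18,r3:2
  c12: stall  regs: r0:-22,r1:Add2,r2:-18,r3:2
  c13: CDB Add1=-40; issue SUB r0<-Add1  regs: r0:Add1,r1:Add2,r2:-18,r3:2
  c14: CDB Add2=-16; issue SUB r1<-Add2  regs: r0:Add1,r1:Add2,r2:-18,r3:2
  c15: -  regs: r0:Add1,r1:Add2,r2:-18,r3:2
  c16: CDB Add1=2  regs: r0:2,r1:Add2,r2:-18,r3:2
  c17: -  regs: r0:2,r1:Add2,r2:-18,r3:2
  c18: CDB Add2=20  regs: r0:2,r1:20,r2:-18,r3:2

STATUS = VALUE 2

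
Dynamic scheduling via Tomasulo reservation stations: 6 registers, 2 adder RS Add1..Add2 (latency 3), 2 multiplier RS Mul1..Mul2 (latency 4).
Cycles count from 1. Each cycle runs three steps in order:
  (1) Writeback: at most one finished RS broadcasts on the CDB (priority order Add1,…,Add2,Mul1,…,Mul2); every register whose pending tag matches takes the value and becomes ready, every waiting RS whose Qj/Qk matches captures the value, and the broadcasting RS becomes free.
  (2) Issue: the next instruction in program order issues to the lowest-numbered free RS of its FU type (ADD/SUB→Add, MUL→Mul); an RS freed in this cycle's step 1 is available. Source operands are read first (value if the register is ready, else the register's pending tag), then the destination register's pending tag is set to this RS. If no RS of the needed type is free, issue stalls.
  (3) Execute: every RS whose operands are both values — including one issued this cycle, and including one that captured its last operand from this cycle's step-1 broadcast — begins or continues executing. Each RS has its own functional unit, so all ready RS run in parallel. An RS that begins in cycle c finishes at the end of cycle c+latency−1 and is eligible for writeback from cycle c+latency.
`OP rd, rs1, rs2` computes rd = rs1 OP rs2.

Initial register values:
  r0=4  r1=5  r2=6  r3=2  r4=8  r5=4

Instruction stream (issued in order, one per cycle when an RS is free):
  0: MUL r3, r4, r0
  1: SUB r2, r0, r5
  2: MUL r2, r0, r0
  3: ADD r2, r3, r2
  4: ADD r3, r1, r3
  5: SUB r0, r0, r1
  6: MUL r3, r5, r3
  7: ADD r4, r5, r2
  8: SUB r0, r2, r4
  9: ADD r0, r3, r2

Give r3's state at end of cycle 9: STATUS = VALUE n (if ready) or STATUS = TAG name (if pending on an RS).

STATUS = VALUE 37

  c1: issue MUL r3<-Mul1  regs: r0:4,r1:5,r2:6,r3:Mul1,r4:8,r5:4
  c2: issue SUB r2<-Add1  regs: r0:4,r1:5,r2:Add1,r3:Mul1,r4:8,r5:4
  c3: issue MUL r2<-Mul2  regs: r0:4,r1:5,r2:Mul2,r3:Mul1,r4:8,r5:4
  c4: issue ADD r2<-Add2  regs: r0:4,r1:5,r2:Add2,r3:Mul1,r4:8,r5:4
  c5: CDB Add1=0; issue ADD r3<-Add1  regs: r0:4,r1:5,r2:Add2,r3:Add1,r4:8,r5:4
  c6: CDB Mul1=32; stall  regs: r0:4,r1:5,r2:Add2,r3:Add1,r4:8,r5:4
  c7: CDB Mul2=16; stall  regs: r0:4,r1:5,r2:Add2,r3:Add1,r4:8,r5:4
  c8: stall  regs: r0:4,r1:5,r2:Add2,r3:Add1,r4:8,r5:4
  c9: CDB Add1=37; issue SUB r0<-Add1  regs: r0:Add1,r1:5,r2:Add2,r3:37,r4:8,r5:4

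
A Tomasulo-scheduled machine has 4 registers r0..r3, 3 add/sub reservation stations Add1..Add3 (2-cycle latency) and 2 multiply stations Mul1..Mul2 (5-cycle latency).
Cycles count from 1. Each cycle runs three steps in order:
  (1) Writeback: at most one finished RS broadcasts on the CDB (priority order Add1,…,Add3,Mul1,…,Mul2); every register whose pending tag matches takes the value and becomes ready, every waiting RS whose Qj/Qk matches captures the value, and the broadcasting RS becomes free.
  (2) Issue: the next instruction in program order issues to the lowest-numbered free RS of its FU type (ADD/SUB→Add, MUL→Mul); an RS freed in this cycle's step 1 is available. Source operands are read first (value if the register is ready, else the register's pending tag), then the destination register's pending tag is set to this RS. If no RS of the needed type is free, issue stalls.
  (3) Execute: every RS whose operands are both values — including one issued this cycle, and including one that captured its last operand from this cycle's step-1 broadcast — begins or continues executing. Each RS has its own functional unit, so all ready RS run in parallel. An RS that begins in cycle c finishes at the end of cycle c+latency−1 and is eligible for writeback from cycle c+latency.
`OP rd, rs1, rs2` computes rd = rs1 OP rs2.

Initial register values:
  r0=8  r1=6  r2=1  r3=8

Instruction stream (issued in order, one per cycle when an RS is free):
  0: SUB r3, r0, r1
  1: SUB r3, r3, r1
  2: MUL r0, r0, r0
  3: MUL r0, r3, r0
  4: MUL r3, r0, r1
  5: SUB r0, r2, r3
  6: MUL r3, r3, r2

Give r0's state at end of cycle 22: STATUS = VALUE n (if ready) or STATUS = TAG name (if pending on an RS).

STATUS = VALUE 1537

  c1: issue SUB r3<-Add1  regs: r0:8,r1:6,r2:1,r3:Add1
  c2: issue SUB r3<-Add2  regs: r0:8,r1:6,r2:1,r3:Add2
  c3: CDB Add1=2; issue MUL r0<-Mul1  regs: r0:Mul1,r1:6,r2:1,r3:Add2
  c4: issue MUL r0<-Mul2  regs: r0:Mul2,r1:6,r2:1,r3:Add2
  c5: CDB Add2=-4; stall  regs: r0:Mul2,r1:6,r2:1,r3:-4
  c6: stall  regs: r0:Mul2,r1:6,r2:1,r3:-4
  c7: stall  regs: r0:Mul2,r1:6,r2:1,r3:-4
  c8: CDB Mul1=64; issue MUL r3<-Mul1  regs: r0:Mul2,r1:6,r2:1,r3:Mul1
  c9: issue SUB r0<-Add1  regs: r0:Add1,r1:6,r2:1,r3:Mul1
  c10: stall  regs: r0:Add1,r1:6,r2:1,r3:Mul1
  c11: stall  regs: r0:Add1,r1:6,r2:1,r3:Mul1
  c12: stall  regs: r0:Add1,r1:6,r2:1,r3:Mul1
  c13: CDB Mul2=-256; issue MUL r3<-Mul2  regs: r0:Add1,r1:6,r2:1,r3:Mul2
  c14: -  regs: r0:Add1,r1:6,r2:1,r3:Mul2
  c15: -  regs: r0:Add1,r1:6,r2:1,r3:Mul2
  c16: -  regs: r0:Add1,r1:6,r2:1,r3:Mul2
  c17: -  regs: r0:Add1,r1:6,r2:1,r3:Mul2
  c18: CDB Mul1=-1536  regs: r0:Add1,r1:6,r2:1,r3:Mul2
  c19: -  regs: r0:Add1,r1:6,r2:1,r3:Mul2
  c20: CDB Add1=1537  regs: r0:1537,r1:6,r2:1,r3:Mul2
  c21: -  regs: r0:1537,r1:6,r2:1,r3:Mul2
  c22: -  regs: r0:1537,r1:6,r2:1,r3:Mul2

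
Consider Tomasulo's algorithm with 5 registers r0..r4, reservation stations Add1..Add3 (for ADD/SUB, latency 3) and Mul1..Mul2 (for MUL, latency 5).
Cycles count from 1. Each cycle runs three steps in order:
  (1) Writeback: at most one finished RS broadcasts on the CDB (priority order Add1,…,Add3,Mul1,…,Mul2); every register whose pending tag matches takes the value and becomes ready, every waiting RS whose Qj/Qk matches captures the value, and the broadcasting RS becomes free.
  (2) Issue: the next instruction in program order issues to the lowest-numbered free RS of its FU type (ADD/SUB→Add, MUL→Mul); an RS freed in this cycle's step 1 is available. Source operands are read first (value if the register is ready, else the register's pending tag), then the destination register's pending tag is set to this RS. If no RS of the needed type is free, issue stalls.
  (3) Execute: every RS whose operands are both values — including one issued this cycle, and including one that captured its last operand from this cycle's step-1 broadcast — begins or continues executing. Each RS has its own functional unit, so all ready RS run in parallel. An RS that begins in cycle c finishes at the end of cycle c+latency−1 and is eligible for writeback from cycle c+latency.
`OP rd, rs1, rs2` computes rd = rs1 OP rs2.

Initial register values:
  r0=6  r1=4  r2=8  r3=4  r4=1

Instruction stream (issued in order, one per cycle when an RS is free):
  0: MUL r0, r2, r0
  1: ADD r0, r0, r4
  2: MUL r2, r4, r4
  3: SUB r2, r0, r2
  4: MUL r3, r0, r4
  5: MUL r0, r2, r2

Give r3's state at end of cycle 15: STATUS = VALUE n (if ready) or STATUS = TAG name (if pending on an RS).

STATUS = VALUE 49

c1: issue MUL r0<-Mul1 | r0:Mul1,r1:4,r2:8,r3:4,r4:1
c2: issue ADD r0<-Add1 | r0:Add1,r1:4,r2:8,r3:4,r4:1
c3: issue MUL r2<-Mul2 | r0:Add1,r1:4,r2:Mul2,r3:4,r4:1
c4: issue SUB r2<-Add2 | r0:Add1,r1:4,r2:Add2,r3:4,r4:1
c5: stall | r0:Add1,r1:4,r2:Add2,r3:4,r4:1
c6: CDB Mul1=48; issue MUL r3<-Mul1 | r0:Add1,r1:4,r2:Add2,r3:Mul1,r4:1
c7: stall | r0:Add1,r1:4,r2:Add2,r3:Mul1,r4:1
c8: CDB Mul2=1; issue MUL r0<-Mul2 | r0:Mul2,r1:4,r2:Add2,r3:Mul1,r4:1
c9: CDB Add1=49 | r0:Mul2,r1:4,r2:Add2,r3:Mul1,r4:1
c10: - | r0:Mul2,r1:4,r2:Add2,r3:Mul1,r4:1
c11: - | r0:Mul2,r1:4,r2:Add2,r3:Mul1,r4:1
c12: CDB Add2=48 | r0:Mul2,r1:4,r2:48,r3:Mul1,r4:1
c13: - | r0:Mul2,r1:4,r2:48,r3:Mul1,r4:1
c14: CDB Mul1=49 | r0:Mul2,r1:4,r2:48,r3:49,r4:1
c15: - | r0:Mul2,r1:4,r2:48,r3:49,r4:1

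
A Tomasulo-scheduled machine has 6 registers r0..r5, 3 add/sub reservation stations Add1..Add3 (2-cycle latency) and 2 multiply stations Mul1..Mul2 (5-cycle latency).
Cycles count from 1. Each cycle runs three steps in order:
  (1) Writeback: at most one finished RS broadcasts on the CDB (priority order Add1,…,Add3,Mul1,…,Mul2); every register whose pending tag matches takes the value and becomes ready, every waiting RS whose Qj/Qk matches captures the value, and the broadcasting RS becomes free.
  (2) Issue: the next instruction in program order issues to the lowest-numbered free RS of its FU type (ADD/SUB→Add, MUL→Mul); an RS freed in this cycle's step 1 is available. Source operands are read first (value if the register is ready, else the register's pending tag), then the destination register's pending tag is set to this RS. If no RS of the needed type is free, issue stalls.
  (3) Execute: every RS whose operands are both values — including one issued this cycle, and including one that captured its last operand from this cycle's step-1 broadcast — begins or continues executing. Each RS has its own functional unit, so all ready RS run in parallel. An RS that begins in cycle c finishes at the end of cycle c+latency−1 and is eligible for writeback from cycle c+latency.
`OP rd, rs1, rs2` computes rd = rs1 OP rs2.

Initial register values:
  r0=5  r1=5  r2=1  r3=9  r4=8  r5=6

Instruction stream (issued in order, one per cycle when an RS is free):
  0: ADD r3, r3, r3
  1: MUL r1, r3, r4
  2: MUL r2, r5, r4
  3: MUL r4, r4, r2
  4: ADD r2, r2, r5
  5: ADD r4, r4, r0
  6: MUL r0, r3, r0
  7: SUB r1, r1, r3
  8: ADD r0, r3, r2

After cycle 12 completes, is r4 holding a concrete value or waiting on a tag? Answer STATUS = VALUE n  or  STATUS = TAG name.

STATUS = TAG Add2

  c1: issue ADD r3<-Add1  regs: r0:5,r1:5,r2:1,r3:Add1,r4:8,r5:6
  c2: issue MUL r1<-Mul1  regs: r0:5,r1:Mul1,r2:1,r3:Add1,r4:8,r5:6
  c3: CDB Add1=18; issue MUL r2<-Mul2  regs: r0:5,r1:Mul1,r2:Mul2,r3:18,r4:8,r5:6
  c4: stall  regs: r0:5,r1:Mul1,r2:Mul2,r3:18,r4:8,r5:6
  c5: stall  regs: r0:5,r1:Mul1,r2:Mul2,r3:18,r4:8,r5:6
  c6: stall  regs: r0:5,r1:Mul1,r2:Mul2,r3:18,r4:8,r5:6
  c7: stall  regs: r0:5,r1:Mul1,r2:Mul2,r3:18,r4:8,r5:6
  c8: CDB Mul1=144; issue MUL r4<-Mul1  regs: r0:5,r1:144,r2:Mul2,r3:18,r4:Mul1,r5:6
  c9: CDB Mul2=48; issue ADD r2<-Add1  regs: r0:5,r1:144,r2:Add1,r3:18,r4:Mul1,r5:6
  c10: issue ADD r4<-Add2  regs: r0:5,r1:144,r2:Add1,r3:18,r4:Add2,r5:6
  c11: CDB Add1=54; issue MUL r0<-Mul2  regs: r0:Mul2,r1:144,r2:54,r3:18,r4:Add2,r5:6
  c12: issue SUB r1<-Add1  regs: r0:Mul2,r1:Add1,r2:54,r3:18,r4:Add2,r5:6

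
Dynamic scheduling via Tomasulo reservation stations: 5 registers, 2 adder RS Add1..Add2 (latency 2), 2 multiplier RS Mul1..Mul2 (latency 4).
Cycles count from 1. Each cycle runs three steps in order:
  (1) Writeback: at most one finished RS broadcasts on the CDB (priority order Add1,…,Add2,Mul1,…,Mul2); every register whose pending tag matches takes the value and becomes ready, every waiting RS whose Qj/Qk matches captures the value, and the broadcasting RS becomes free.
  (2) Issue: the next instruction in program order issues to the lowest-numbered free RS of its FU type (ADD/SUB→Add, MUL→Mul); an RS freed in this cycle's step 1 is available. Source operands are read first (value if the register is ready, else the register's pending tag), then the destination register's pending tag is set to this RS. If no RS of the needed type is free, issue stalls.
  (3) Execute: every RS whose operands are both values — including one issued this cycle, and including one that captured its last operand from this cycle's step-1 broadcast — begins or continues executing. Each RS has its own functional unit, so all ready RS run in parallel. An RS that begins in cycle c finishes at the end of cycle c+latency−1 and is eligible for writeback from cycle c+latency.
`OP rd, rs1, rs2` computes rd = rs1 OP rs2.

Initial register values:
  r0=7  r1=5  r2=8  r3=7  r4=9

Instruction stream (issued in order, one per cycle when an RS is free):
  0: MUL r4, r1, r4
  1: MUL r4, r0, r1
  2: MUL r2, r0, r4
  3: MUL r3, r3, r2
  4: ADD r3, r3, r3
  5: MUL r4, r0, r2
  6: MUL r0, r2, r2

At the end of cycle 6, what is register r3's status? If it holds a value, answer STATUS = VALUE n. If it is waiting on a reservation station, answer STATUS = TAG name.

STATUS = TAG Mul2

c1: issue MUL r4<-Mul1 | r0:7,r1:5,r2:8,r3:7,r4:Mul1
c2: issue MUL r4<-Mul2 | r0:7,r1:5,r2:8,r3:7,r4:Mul2
c3: stall | r0:7,r1:5,r2:8,r3:7,r4:Mul2
c4: stall | r0:7,r1:5,r2:8,r3:7,r4:Mul2
c5: CDB Mul1=45; issue MUL r2<-Mul1 | r0:7,r1:5,r2:Mul1,r3:7,r4:Mul2
c6: CDB Mul2=35; issue MUL r3<-Mul2 | r0:7,r1:5,r2:Mul1,r3:Mul2,r4:35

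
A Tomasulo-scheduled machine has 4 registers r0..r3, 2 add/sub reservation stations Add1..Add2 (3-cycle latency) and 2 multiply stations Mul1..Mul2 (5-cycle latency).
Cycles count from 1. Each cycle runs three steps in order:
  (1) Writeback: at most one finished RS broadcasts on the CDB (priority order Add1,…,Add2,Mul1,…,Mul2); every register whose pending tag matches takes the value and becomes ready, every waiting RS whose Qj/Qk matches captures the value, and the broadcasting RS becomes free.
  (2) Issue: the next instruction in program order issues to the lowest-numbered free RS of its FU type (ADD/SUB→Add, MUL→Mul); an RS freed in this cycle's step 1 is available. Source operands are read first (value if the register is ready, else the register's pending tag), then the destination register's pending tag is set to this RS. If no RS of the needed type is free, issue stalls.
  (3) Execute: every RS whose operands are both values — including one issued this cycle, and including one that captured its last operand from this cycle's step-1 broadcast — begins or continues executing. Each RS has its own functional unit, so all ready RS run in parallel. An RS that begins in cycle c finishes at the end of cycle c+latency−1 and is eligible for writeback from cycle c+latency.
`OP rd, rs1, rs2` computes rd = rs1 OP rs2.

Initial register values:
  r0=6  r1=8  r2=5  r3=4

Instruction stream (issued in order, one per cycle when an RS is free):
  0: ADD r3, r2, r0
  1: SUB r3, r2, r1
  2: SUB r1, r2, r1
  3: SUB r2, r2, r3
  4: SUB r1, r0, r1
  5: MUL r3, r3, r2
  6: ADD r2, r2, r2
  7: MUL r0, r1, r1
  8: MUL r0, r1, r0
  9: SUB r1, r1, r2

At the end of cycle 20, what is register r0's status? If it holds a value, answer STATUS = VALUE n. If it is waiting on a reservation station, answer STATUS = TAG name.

  c1: issue ADD r3<-Add1  regs: r0:6,r1:8,r2:5,r3:Add1
  c2: issue SUB r3<-Add2  regs: r0:6,r1:8,r2:5,r3:Add2
  c3: stall  regs: r0:6,r1:8,r2:5,r3:Add2
  c4: CDB Add1=11; issue SUB r1<-Add1  regs: r0:6,r1:Add1,r2:5,r3:Add2
  c5: CDB Add2=-3; issue SUB r2<-Add2  regs: r0:6,r1:Add1,r2:Add2,r3:-3
  c6: stall  regs: r0:6,r1:Add1,r2:Add2,r3:-3
  c7: CDB Add1=-3; issue SUB r1<-Add1  regs: r0:6,r1:Add1,r2:Add2,r3:-3
  c8: CDB Add2=8; issue MUL r3<-Mul1  regs: r0:6,r1:Add1,r2:8,r3:Mul1
  c9: issue ADD r2<-Add2  regs: r0:6,r1:Add1,r2:Add2,r3:Mul1
  c10: CDB Add1=9; issue MUL r0<-Mul2  regs: r0:Mul2,r1:9,r2:Add2,r3:Mul1
  c11: stall  regs: r0:Mul2,r1:9,r2:Add2,r3:Mul1
  c12: CDB Add2=16; stall  regs: r0:Mul2,r1:9,r2:16,r3:Mul1
  c13: CDB Mul1=-24; issue MUL r0<-Mul1  regs: r0:Mul1,r1:9,r2:16,r3:-24
  c14: issue SUB r1<-Add1  regs: r0:Mul1,r1:Add1,r2:16,r3:-24
  c15: CDB Mul2=81  regs: r0:Mul1,r1:Add1,r2:16,r3:-24
  c16: -  regs: r0:Mul1,r1:Add1,r2:16,r3:-24
  c17: CDB Add1=-7  regs: r0:Mul1,r1:-7,r2:16,r3:-24
  c18: -  regs: r0:Mul1,r1:-7,r2:16,r3:-24
  c19: -  regs: r0:Mul1,r1:-7,r2:16,r3:-24
  c20: CDB Mul1=729  regs: r0:729,r1:-7,r2:16,r3:-24

STATUS = VALUE 729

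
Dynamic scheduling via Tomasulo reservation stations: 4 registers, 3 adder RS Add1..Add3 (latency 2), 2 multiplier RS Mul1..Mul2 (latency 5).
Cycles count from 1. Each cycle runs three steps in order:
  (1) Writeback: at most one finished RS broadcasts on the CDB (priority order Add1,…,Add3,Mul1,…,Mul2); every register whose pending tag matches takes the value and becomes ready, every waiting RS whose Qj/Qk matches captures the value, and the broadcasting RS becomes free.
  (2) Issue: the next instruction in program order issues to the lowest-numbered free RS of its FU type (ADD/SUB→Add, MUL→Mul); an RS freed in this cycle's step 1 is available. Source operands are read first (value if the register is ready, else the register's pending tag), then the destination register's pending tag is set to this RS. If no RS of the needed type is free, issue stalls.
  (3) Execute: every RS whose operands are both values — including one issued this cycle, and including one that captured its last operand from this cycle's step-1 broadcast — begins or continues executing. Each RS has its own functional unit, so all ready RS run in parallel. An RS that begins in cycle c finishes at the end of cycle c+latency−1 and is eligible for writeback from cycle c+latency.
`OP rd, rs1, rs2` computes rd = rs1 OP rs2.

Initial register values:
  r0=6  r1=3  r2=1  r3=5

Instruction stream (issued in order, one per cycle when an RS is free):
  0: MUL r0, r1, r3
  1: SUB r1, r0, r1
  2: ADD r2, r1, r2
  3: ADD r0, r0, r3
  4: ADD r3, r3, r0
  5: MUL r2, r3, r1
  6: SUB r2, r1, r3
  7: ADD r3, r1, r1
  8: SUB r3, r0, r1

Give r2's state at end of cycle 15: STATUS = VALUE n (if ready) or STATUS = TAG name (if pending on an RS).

STATUS = VALUE -13

c1: issue MUL r0<-Mul1 | r0:Mul1,r1:3,r2:1,r3:5
c2: issue SUB r1<-Add1 | r0:Mul1,r1:Add1,r2:1,r3:5
c3: issue ADD r2<-Add2 | r0:Mul1,r1:Add1,r2:Add2,r3:5
c4: issue ADD r0<-Add3 | r0:Add3,r1:Add1,r2:Add2,r3:5
c5: stall | r0:Add3,r1:Add1,r2:Add2,r3:5
c6: CDB Mul1=15; stall | r0:Add3,r1:Add1,r2:Add2,r3:5
c7: stall | r0:Add3,r1:Add1,r2:Add2,r3:5
c8: CDB Add1=12; issue ADD r3<-Add1 | r0:Add3,r1:12,r2:Add2,r3:Add1
c9: CDB Add3=20; issue MUL r2<-Mul1 | r0:20,r1:12,r2:Mul1,r3:Add1
c10: CDB Add2=13; issue SUB r2<-Add2 | r0:20,r1:12,r2:Add2,r3:Add1
c11: CDB Add1=25; issue ADD r3<-Add1 | r0:20,r1:12,r2:Add2,r3:Add1
c12: issue SUB r3<-Add3 | r0:20,r1:12,r2:Add2,r3:Add3
c13: CDB Add1=24 | r0:20,r1:12,r2:Add2,r3:Add3
c14: CDB Add2=-13 | r0:20,r1:12,r2:-13,r3:Add3
c15: CDB Add3=8 | r0:20,r1:12,r2:-13,r3:8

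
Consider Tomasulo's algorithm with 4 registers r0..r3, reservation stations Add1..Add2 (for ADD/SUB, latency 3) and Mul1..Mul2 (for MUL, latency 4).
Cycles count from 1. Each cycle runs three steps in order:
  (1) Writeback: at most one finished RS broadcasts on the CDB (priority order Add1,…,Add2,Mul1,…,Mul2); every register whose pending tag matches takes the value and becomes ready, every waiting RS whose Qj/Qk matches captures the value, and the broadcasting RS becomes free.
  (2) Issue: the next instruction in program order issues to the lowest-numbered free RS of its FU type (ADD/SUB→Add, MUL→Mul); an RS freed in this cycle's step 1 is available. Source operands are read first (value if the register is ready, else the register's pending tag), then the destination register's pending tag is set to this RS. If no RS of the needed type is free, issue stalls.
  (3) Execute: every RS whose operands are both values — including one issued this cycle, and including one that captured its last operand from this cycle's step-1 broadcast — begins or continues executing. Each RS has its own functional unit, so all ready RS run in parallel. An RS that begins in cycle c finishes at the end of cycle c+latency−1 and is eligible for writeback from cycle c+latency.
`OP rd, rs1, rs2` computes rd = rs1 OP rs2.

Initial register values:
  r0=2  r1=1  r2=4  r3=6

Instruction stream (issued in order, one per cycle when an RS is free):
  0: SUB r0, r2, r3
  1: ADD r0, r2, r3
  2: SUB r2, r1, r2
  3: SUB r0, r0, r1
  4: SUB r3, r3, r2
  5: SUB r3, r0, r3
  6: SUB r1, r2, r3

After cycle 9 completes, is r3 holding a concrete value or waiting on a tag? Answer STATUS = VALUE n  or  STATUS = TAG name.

STATUS = TAG Add2

cycle 1: issue SUB r0<-Add1 // r0:Add1,r1:1,r2:4,r3:6
cycle 2: issue ADD r0<-Add2 // r0:Add2,r1:1,r2:4,r3:6
cycle 3: stall // r0:Add2,r1:1,r2:4,r3:6
cycle 4: CDB Add1=-2; issue SUB r2<-Add1 // r0:Add2,r1:1,r2:Add1,r3:6
cycle 5: CDB Add2=10; issue SUB r0<-Add2 // r0:Add2,r1:1,r2:Add1,r3:6
cycle 6: stall // r0:Add2,r1:1,r2:Add1,r3:6
cycle 7: CDB Add1=-3; issue SUB r3<-Add1 // r0:Add2,r1:1,r2:-3,r3:Add1
cycle 8: CDB Add2=9; issue SUB r3<-Add2 // r0:9,r1:1,r2:-3,r3:Add2
cycle 9: stall // r0:9,r1:1,r2:-3,r3:Add2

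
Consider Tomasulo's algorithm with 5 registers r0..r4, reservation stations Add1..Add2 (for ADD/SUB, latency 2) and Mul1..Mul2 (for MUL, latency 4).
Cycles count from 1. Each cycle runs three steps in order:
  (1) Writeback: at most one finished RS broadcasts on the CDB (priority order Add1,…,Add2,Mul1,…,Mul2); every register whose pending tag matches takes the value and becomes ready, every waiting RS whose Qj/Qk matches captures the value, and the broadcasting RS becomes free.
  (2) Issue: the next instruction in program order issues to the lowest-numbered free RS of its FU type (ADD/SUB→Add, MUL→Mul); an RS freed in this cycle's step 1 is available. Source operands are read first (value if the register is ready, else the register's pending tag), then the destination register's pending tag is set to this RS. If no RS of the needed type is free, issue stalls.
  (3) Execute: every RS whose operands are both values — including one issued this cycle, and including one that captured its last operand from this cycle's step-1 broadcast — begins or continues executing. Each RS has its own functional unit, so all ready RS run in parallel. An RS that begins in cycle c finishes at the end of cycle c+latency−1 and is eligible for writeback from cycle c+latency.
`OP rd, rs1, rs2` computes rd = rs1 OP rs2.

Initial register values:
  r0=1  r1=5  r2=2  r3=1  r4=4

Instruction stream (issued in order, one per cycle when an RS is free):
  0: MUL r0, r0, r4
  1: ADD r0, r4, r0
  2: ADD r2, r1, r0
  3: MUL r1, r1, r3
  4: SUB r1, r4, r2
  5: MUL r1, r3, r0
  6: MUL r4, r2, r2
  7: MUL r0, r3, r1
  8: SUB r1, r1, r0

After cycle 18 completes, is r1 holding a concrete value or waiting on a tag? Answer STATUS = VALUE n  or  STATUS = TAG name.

STATUS = VALUE 0

cycle 1: issue MUL r0<-Mul1 // r0:Mul1,r1:5,r2:2,r3:1,r4:4
cycle 2: issue ADD r0<-Add1 // r0:Add1,r1:5,r2:2,r3:1,r4:4
cycle 3: issue ADD r2<-Add2 // r0:Add1,r1:5,r2:Add2,r3:1,r4:4
cycle 4: issue MUL r1<-Mul2 // r0:Add1,r1:Mul2,r2:Add2,r3:1,r4:4
cycle 5: CDB Mul1=4; stall // r0:Add1,r1:Mul2,r2:Add2,r3:1,r4:4
cycle 6: stall // r0:Add1,r1:Mul2,r2:Add2,r3:1,r4:4
cycle 7: CDB Add1=8; issue SUB r1<-Add1 // r0:8,r1:Add1,r2:Add2,r3:1,r4:4
cycle 8: CDB Mul2=5; issue MUL r1<-Mul1 // r0:8,r1:Mul1,r2:Add2,r3:1,r4:4
cycle 9: CDB Add2=13; issue MUL r4<-Mul2 // r0:8,r1:Mul1,r2:13,r3:1,r4:Mul2
cycle 10: stall // r0:8,r1:Mul1,r2:13,r3:1,r4:Mul2
cycle 11: CDB Add1=-9; stall // r0:8,r1:Mul1,r2:13,r3:1,r4:Mul2
cycle 12: CDB Mul1=8; issue MUL r0<-Mul1 // r0:Mul1,r1:8,r2:13,r3:1,r4:Mul2
cycle 13: CDB Mul2=169; issue SUB r1<-Add1 // r0:Mul1,r1:Add1,r2:13,r3:1,r4:169
cycle 14: - // r0:Mul1,r1:Add1,r2:13,r3:1,r4:169
cycle 15: - // r0:Mul1,r1:Add1,r2:13,r3:1,r4:169
cycle 16: CDB Mul1=8 // r0:8,r1:Add1,r2:13,r3:1,r4:169
cycle 17: - // r0:8,r1:Add1,r2:13,r3:1,r4:169
cycle 18: CDB Add1=0 // r0:8,r1:0,r2:13,r3:1,r4:169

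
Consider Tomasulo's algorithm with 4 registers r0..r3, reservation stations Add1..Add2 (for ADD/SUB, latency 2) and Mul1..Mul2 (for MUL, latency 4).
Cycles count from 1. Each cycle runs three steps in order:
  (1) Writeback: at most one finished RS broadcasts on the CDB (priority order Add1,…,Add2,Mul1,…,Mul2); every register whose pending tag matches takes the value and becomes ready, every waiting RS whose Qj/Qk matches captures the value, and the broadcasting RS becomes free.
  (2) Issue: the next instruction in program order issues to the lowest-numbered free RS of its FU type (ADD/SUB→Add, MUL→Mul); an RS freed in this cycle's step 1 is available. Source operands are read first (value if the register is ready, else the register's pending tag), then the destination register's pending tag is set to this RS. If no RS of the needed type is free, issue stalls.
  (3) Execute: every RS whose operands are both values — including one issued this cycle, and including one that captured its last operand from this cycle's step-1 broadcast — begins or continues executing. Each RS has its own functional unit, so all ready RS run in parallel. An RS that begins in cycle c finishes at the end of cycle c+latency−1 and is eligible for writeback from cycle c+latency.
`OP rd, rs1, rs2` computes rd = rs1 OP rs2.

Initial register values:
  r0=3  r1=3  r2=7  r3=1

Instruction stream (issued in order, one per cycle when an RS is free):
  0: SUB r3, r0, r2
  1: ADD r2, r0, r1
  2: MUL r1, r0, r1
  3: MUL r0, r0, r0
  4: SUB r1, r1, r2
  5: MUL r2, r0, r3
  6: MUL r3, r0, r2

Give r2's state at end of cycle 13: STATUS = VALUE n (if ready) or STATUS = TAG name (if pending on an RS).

STATUS = VALUE -36

  c1: issue SUB r3<-Add1  regs: r0:3,r1:3,r2:7,r3:Add1
  c2: issue ADD r2<-Add2  regs: r0:3,r1:3,r2:Add2,r3:Add1
  c3: CDB Add1=-4; issue MUL r1<-Mul1  regs: r0:3,r1:Mul1,r2:Add2,r3:-4
  c4: CDB Add2=6; issue MUL r0<-Mul2  regs: r0:Mul2,r1:Mul1,r2:6,r3:-4
  c5: issue SUB r1<-Add1  regs: r0:Mul2,r1:Add1,r2:6,r3:-4
  c6: stall  regs: r0:Mul2,r1:Add1,r2:6,r3:-4
  c7: CDB Mul1=9; issue MUL r2<-Mul1  regs: r0:Mul2,r1:Add1,r2:Mul1,r3:-4
  c8: CDB Mul2=9; issue MUL r3<-Mul2  regs: r0:9,r1:Add1,r2:Mul1,r3:Mul2
  c9: CDB Add1=3  regs: r0:9,r1:3,r2:Mul1,r3:Mul2
  c10: -  regs: r0:9,r1:3,r2:Mul1,r3:Mul2
  c11: -  regs: r0:9,r1:3,r2:Mul1,r3:Mul2
  c12: CDB Mul1=-36  regs: r0:9,r1:3,r2:-36,r3:Mul2
  c13: -  regs: r0:9,r1:3,r2:-36,r3:Mul2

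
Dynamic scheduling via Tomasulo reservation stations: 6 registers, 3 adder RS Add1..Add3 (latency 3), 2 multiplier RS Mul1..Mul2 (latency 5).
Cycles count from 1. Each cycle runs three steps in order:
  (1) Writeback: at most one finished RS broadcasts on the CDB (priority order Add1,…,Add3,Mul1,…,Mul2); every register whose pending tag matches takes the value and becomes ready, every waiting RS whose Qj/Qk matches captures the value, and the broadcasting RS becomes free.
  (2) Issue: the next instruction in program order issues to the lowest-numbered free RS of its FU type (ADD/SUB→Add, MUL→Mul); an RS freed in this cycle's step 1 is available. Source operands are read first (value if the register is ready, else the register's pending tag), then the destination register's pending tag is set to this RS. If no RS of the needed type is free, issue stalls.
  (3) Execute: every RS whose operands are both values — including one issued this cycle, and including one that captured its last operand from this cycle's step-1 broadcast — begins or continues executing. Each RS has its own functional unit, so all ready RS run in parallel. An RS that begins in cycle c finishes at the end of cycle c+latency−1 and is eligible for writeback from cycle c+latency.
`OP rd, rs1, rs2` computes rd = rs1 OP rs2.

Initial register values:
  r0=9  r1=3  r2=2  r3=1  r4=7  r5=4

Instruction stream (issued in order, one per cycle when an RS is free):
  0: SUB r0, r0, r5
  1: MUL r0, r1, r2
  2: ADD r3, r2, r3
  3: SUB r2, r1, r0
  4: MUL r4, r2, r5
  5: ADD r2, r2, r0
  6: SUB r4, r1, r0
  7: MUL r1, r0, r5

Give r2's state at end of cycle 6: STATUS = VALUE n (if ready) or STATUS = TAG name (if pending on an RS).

STATUS = TAG Add2

cycle 1: issue SUB r0<-Add1 // r0:Add1,r1:3,r2:2,r3:1,r4:7,r5:4
cycle 2: issue MUL r0<-Mul1 // r0:Mul1,r1:3,r2:2,r3:1,r4:7,r5:4
cycle 3: issue ADD r3<-Add2 // r0:Mul1,r1:3,r2:2,r3:Add2,r4:7,r5:4
cycle 4: CDB Add1=5; issue SUB r2<-Add1 // r0:Mul1,r1:3,r2:Add1,r3:Add2,r4:7,r5:4
cycle 5: issue MUL r4<-Mul2 // r0:Mul1,r1:3,r2:Add1,r3:Add2,r4:Mul2,r5:4
cycle 6: CDB Add2=3; issue ADD r2<-Add2 // r0:Mul1,r1:3,r2:Add2,r3:3,r4:Mul2,r5:4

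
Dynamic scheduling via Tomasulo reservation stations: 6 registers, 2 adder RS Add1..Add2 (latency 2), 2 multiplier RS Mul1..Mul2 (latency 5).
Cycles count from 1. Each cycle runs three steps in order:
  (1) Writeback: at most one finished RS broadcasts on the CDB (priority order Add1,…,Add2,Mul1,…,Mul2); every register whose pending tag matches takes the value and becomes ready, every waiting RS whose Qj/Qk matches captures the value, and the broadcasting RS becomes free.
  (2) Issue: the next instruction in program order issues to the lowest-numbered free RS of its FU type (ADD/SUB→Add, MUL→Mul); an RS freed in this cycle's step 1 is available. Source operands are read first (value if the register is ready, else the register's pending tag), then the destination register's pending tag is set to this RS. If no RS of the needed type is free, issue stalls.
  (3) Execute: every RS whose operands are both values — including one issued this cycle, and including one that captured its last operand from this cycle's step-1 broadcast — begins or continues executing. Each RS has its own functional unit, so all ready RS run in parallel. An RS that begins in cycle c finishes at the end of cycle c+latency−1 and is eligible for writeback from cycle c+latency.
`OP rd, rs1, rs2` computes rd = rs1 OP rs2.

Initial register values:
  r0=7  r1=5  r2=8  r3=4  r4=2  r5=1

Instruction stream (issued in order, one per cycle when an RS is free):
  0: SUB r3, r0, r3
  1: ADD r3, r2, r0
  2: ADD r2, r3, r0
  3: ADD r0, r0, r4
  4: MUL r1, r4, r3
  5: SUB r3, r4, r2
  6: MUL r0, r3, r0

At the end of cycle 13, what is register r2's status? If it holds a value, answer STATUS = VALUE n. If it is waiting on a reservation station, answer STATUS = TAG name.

STATUS = VALUE 22

  c1: issue SUB r3<-Add1  regs: r0:7,r1:5,r2:8,r3:Add1,r4:2,r5:1
  c2: issue ADD r3<-Add2  regs: r0:7,r1:5,r2:8,r3:Add2,r4:2,r5:1
  c3: CDB Add1=3; issue ADD r2<-Add1  regs: r0:7,r1:5,r2:Add1,r3:Add2,r4:2,r5:1
  c4: CDB Add2=15; issue ADD r0<-Add2  regs: r0:Add2,r1:5,r2:Add1,r3:15,r4:2,r5:1
  c5: issue MUL r1<-Mul1  regs: r0:Add2,r1:Mul1,r2:Add1,r3:15,r4:2,r5:1
  c6: CDB Add1=22; issue SUB r3<-Add1  regs: r0:Add2,r1:Mul1,r2:22,r3:Add1,r4:2,r5:1
  c7: CDB Add2=9; issue MUL r0<-Mul2  regs: r0:Mul2,r1:Mul1,r2:22,r3:Add1,r4:2,r5:1
  c8: CDB Add1=-20  regs: r0:Mul2,r1:Mul1,r2:22,r3:-20,r4:2,r5:1
  c9: -  regs: r0:Mul2,r1:Mul1,r2:22,r3:-20,r4:2,r5:1
  c10: CDB Mul1=30  regs: r0:Mul2,r1:30,r2:22,r3:-20,r4:2,r5:1
  c11: -  regs: r0:Mul2,r1:30,r2:22,r3:-20,r4:2,r5:1
  c12: -  regs: r0:Mul2,r1:30,r2:22,r3:-20,r4:2,r5:1
  c13: CDB Mul2=-180  regs: r0:-180,r1:30,r2:22,r3:-20,r4:2,r5:1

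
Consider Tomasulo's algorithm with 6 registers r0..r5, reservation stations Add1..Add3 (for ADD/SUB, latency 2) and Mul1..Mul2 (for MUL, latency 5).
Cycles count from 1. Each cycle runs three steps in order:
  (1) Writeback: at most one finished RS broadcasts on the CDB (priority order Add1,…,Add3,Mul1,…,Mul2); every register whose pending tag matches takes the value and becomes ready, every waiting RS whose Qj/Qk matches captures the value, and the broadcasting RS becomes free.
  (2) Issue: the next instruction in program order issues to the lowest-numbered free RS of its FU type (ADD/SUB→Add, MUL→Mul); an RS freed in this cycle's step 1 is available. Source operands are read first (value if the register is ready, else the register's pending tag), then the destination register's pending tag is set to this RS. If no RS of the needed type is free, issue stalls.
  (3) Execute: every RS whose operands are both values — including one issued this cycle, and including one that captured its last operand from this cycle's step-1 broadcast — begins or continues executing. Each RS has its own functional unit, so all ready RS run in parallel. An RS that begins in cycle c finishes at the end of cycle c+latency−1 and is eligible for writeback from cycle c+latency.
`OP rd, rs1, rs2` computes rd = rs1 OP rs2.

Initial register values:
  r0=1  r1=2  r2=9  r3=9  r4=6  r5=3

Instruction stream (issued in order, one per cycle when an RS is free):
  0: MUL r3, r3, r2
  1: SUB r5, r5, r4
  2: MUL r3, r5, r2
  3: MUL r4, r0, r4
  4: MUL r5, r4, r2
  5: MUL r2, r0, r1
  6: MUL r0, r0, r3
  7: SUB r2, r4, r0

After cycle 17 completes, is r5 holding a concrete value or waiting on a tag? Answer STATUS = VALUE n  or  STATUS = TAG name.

  c1: issue MUL r3<-Mul1  regs: r0:1,r1:2,r2:9,r3:Mul1,r4:6,r5:3
  c2: issue SUB r5<-Add1  regs: r0:1,r1:2,r2:9,r3:Mul1,r4:6,r5:Add1
  c3: issue MUL r3<-Mul2  regs: r0:1,r1:2,r2:9,r3:Mul2,r4:6,r5:Add1
  c4: CDB Add1=-3; stall  regs: r0:1,r1:2,r2:9,r3:Mul2,r4:6,r5:-3
  c5: stall  regs: r0:1,r1:2,r2:9,r3:Mul2,r4:6,r5:-3
  c6: CDB Mul1=81; issue MUL r4<-Mul1  regs: r0:1,r1:2,r2:9,r3:Mul2,r4:Mul1,r5:-3
  c7: stall  regs: r0:1,r1:2,r2:9,r3:Mul2,r4:Mul1,r5:-3
  c8: stall  regs: r0:1,r1:2,r2:9,r3:Mul2,r4:Mul1,r5:-3
  c9: CDB Mul2=-27; issue MUL r5<-Mul2  regs: r0:1,r1:2,r2:9,r3:-27,r4:Mul1,r5:Mul2
  c10: stall  regs: r0:1,r1:2,r2:9,r3:-27,r4:Mul1,r5:Mul2
  c11: CDB Mul1=6; issue MUL r2<-Mul1  regs: r0:1,r1:2,r2:Mul1,r3:-27,r4:6,r5:Mul2
  c12: stall  regs: r0:1,r1:2,r2:Mul1,r3:-27,r4:6,r5:Mul2
  c13: stall  regs: r0:1,r1:2,r2:Mul1,r3:-27,r4:6,r5:Mul2
  c14: stall  regs: r0:1,r1:2,r2:Mul1,r3:-27,r4:6,r5:Mul2
  c15: stall  regs: r0:1,r1:2,r2:Mul1,r3:-27,r4:6,r5:Mul2
  c16: CDB Mul1=2; issue MUL r0<-Mul1  regs: r0:Mul1,r1:2,r2:2,r3:-27,r4:6,r5:Mul2
  c17: CDB Mul2=54; issue SUB r2<-Add1  regs: r0:Mul1,r1:2,r2:Add1,r3:-27,r4:6,r5:54

STATUS = VALUE 54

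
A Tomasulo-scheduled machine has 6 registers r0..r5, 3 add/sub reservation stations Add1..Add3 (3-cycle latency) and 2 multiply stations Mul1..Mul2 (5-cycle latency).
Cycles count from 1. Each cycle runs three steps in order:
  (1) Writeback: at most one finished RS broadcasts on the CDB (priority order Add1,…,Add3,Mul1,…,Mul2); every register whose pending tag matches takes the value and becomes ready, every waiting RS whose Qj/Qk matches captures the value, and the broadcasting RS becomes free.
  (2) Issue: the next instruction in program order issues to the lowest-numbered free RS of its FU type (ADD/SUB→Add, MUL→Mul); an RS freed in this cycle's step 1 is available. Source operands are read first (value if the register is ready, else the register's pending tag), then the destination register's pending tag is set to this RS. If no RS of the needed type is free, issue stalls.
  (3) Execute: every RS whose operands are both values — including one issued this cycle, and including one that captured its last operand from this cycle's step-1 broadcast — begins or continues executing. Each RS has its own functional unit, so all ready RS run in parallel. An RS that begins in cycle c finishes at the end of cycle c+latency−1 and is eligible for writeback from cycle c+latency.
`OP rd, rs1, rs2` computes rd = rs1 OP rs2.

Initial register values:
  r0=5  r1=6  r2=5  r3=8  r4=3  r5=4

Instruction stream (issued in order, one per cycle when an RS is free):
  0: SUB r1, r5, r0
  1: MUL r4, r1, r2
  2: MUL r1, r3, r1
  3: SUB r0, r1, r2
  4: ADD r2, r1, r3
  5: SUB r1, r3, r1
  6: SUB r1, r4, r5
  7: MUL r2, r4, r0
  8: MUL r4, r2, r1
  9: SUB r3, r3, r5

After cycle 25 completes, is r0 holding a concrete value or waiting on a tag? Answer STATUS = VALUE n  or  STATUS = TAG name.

  c1: issue SUB r1<-Add1  regs: r0:5,r1:Add1,r2:5,r3:8,r4:3,r5:4
  c2: issue MUL r4<-Mul1  regs: r0:5,r1:Add1,r2:5,r3:8,r4:Mul1,r5:4
  c3: issue MUL r1<-Mul2  regs: r0:5,r1:Mul2,r2:5,r3:8,r4:Mul1,r5:4
  c4: CDB Add1=-1; issue SUB r0<-Add1  regs: r0:Add1,r1:Mul2,r2:5,r3:8,r4:Mul1,r5:4
  c5: issue ADD r2<-Add2  regs: r0:Add1,r1:Mul2,r2:Add2,r3:8,r4:Mul1,r5:4
  c6: issue SUB r1<-Add3  regs: r0:Add1,r1:Add3,r2:Add2,r3:8,r4:Mul1,r5:4
  c7: stall  regs: r0:Add1,r1:Add3,r2:Add2,r3:8,r4:Mul1,r5:4
  c8: stall  regs: r0:Add1,r1:Add3,r2:Add2,r3:8,r4:Mul1,r5:4
  c9: CDB Mul1=-5; stall  regs: r0:Add1,r1:Add3,r2:Add2,r3:8,r4:-5,r5:4
  c10: CDB Mul2=-8; stall  regs: r0:Add1,r1:Add3,r2:Add2,r3:8,r4:-5,r5:4
  c11: stall  regs: r0:Add1,r1:Add3,r2:Add2,r3:8,r4:-5,r5:4
  c12: stall  regs: r0:Add1,r1:Add3,r2:Add2,r3:8,r4:-5,r5:4
  c13: CDB Add1=-13; issue SUB r1<-Add1  regs: r0:-13,r1:Add1,r2:Add2,r3:8,r4:-5,r5:4
  c14: CDB Add2=0; issue MUL r2<-Mul1  regs: r0:-13,r1:Add1,r2:Mul1,r3:8,r4:-5,r5:4
  c15: CDB Add3=16; issue MUL r4<-Mul2  regs: r0:-13,r1:Add1,r2:Mul1,r3:8,r4:Mul2,r5:4
  c16: CDB Add1=-9; issue SUB r3<-Add1  regs: r0:-13,r1:-9,r2:Mul1,r3:Add1,r4:Mul2,r5:4
  c17: -  regs: r0:-13,r1:-9,r2:Mul1,r3:Add1,r4:Mul2,r5:4
  c18: -  regs: r0:-13,r1:-9,r2:Mul1,r3:Add1,r4:Mul2,r5:4
  c19: CDB Add1=4  regs: r0:-13,r1:-9,r2:Mul1,r3:4,r4:Mul2,r5:4
  c20: CDB Mul1=65  regs: r0:-13,r1:-9,r2:65,r3:4,r4:Mul2,r5:4
  c21: -  regs: r0:-13,r1:-9,r2:65,r3:4,r4:Mul2,r5:4
  c22: -  regs: r0:-13,r1:-9,r2:65,r3:4,r4:Mul2,r5:4
  c23: -  regs: r0:-13,r1:-9,r2:65,r3:4,r4:Mul2,r5:4
  c24: -  regs: r0:-13,r1:-9,r2:65,r3:4,r4:Mul2,r5:4
  c25: CDB Mul2=-585  regs: r0:-13,r1:-9,r2:65,r3:4,r4:-585,r5:4

STATUS = VALUE -13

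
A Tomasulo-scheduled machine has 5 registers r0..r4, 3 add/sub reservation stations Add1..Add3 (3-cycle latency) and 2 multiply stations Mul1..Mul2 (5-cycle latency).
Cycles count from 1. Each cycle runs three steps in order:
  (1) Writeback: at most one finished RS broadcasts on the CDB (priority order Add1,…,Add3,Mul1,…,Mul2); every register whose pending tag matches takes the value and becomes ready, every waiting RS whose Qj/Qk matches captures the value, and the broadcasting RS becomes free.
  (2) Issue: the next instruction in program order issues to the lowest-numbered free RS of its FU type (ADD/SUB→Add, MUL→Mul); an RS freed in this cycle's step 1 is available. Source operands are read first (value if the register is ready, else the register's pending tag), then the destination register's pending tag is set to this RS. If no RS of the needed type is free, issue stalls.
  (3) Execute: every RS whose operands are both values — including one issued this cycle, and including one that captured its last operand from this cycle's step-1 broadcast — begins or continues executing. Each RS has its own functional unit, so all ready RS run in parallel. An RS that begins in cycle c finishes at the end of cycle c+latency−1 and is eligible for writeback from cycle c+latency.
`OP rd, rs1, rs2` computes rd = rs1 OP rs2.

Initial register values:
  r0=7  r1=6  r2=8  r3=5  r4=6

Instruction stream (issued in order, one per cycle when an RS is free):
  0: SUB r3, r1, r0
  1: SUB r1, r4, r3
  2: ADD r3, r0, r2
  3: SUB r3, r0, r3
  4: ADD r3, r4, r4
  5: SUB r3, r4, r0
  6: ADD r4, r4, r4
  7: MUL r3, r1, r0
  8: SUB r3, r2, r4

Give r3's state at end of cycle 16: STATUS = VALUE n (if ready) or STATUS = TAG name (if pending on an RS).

  c1: issue SUB r3<-Add1  regs: r0:7,r1:6,r2:8,r3:Add1,r4:6
  c2: issue SUB r1<-Add2  regs: r0:7,r1:Add2,r2:8,r3:Add1,r4:6
  c3: issue ADD r3<-Add3  regs: r0:7,r1:Add2,r2:8,r3:Add3,r4:6
  c4: CDB Add1=-1; issue SUB r3<-Add1  regs: r0:7,r1:Add2,r2:8,r3:Add1,r4:6
  c5: stall  regs: r0:7,r1:Add2,r2:8,r3:Add1,r4:6
  c6: CDB Add3=15; issue ADD r3<-Add3  regs: r0:7,r1:Add2,r2:8,r3:Add3,r4:6
  c7: CDB Add2=7; issue SUB r3<-Add2  regs: r0:7,r1:7,r2:8,r3:Add2,r4:6
  c8: stall  regs: r0:7,r1:7,r2:8,r3:Add2,r4:6
  c9: CDB Add1=-8; issue ADD r4<-Add1  regs: r0:7,r1:7,r2:8,r3:Add2,r4:Add1
  c10: CDB Add2=-1; issue MUL r3<-Mul1  regs: r0:7,r1:7,r2:8,r3:Mul1,r4:Add1
  c11: CDB Add3=12; issue SUB r3<-Add2  regs: r0:7,r1:7,r2:8,r3:Add2,r4:Add1
  c12: CDB Add1=12  regs: r0:7,r1:7,r2:8,r3:Add2,r4:12
  c13: -  regs: r0:7,r1:7,r2:8,r3:Add2,r4:12
  c14: -  regs: r0:7,r1:7,r2:8,r3:Add2,r4:12
  c15: CDB Add2=-4  regs: r0:7,r1:7,r2:8,r3:-4,r4:12
  c16: CDB Mul1=49  regs: r0:7,r1:7,r2:8,r3:-4,r4:12

STATUS = VALUE -4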